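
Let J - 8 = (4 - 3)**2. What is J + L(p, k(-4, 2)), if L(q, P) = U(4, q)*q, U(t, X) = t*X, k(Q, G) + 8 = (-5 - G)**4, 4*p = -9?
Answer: 117/4 ≈ 29.250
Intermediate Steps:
p = -9/4 (p = (1/4)*(-9) = -9/4 ≈ -2.2500)
k(Q, G) = -8 + (-5 - G)**4
U(t, X) = X*t
J = 9 (J = 8 + (4 - 3)**2 = 8 + 1**2 = 8 + 1 = 9)
L(q, P) = 4*q**2 (L(q, P) = (q*4)*q = (4*q)*q = 4*q**2)
J + L(p, k(-4, 2)) = 9 + 4*(-9/4)**2 = 9 + 4*(81/16) = 9 + 81/4 = 117/4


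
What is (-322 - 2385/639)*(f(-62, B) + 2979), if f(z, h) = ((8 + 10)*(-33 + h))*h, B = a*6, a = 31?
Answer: -11915562321/71 ≈ -1.6782e+8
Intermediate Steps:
B = 186 (B = 31*6 = 186)
f(z, h) = h*(-594 + 18*h) (f(z, h) = (18*(-33 + h))*h = (-594 + 18*h)*h = h*(-594 + 18*h))
(-322 - 2385/639)*(f(-62, B) + 2979) = (-322 - 2385/639)*(18*186*(-33 + 186) + 2979) = (-322 - 2385*1/639)*(18*186*153 + 2979) = (-322 - 265/71)*(512244 + 2979) = -23127/71*515223 = -11915562321/71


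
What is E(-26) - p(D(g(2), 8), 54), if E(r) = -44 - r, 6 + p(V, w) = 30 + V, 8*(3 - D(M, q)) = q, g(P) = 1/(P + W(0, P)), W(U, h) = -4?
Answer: -44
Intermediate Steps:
g(P) = 1/(-4 + P) (g(P) = 1/(P - 4) = 1/(-4 + P))
D(M, q) = 3 - q/8
p(V, w) = 24 + V (p(V, w) = -6 + (30 + V) = 24 + V)
E(-26) - p(D(g(2), 8), 54) = (-44 - 1*(-26)) - (24 + (3 - ⅛*8)) = (-44 + 26) - (24 + (3 - 1)) = -18 - (24 + 2) = -18 - 1*26 = -18 - 26 = -44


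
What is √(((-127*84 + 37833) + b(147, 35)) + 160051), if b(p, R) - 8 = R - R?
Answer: 2*√46806 ≈ 432.69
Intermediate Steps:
b(p, R) = 8 (b(p, R) = 8 + (R - R) = 8 + 0 = 8)
√(((-127*84 + 37833) + b(147, 35)) + 160051) = √(((-127*84 + 37833) + 8) + 160051) = √(((-10668 + 37833) + 8) + 160051) = √((27165 + 8) + 160051) = √(27173 + 160051) = √187224 = 2*√46806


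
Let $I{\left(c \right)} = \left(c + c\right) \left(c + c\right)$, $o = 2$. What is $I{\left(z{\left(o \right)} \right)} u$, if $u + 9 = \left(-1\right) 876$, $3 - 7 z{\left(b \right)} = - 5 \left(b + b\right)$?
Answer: $- \frac{1872660}{49} \approx -38218.0$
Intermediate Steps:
$z{\left(b \right)} = \frac{3}{7} + \frac{10 b}{7}$ ($z{\left(b \right)} = \frac{3}{7} - \frac{\left(-5\right) \left(b + b\right)}{7} = \frac{3}{7} - \frac{\left(-5\right) 2 b}{7} = \frac{3}{7} - \frac{\left(-10\right) b}{7} = \frac{3}{7} + \frac{10 b}{7}$)
$u = -885$ ($u = -9 - 876 = -885$)
$I{\left(c \right)} = 4 c^{2}$ ($I{\left(c \right)} = 2 c 2 c = 4 c^{2}$)
$I{\left(z{\left(o \right)} \right)} u = 4 \left(\frac{3}{7} + \frac{10}{7} \cdot 2\right)^{2} \left(-885\right) = 4 \left(\frac{3}{7} + \frac{20}{7}\right)^{2} \left(-885\right) = 4 \left(\frac{23}{7}\right)^{2} \left(-885\right) = 4 \cdot \frac{529}{49} \left(-885\right) = \frac{2116}{49} \left(-885\right) = - \frac{1872660}{49}$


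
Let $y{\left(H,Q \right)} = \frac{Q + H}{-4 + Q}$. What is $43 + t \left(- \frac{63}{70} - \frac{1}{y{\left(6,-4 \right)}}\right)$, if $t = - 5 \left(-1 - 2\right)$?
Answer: $\frac{179}{2} \approx 89.5$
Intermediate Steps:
$y{\left(H,Q \right)} = \frac{H + Q}{-4 + Q}$
$t = 15$ ($t = \left(-5\right) \left(-3\right) = 15$)
$43 + t \left(- \frac{63}{70} - \frac{1}{y{\left(6,-4 \right)}}\right) = 43 + 15 \left(- \frac{63}{70} - \frac{1}{\frac{1}{-4 - 4} \left(6 - 4\right)}\right) = 43 + 15 \left(\left(-63\right) \frac{1}{70} - \frac{1}{\frac{1}{-8} \cdot 2}\right) = 43 + 15 \left(- \frac{9}{10} - \frac{1}{\left(- \frac{1}{8}\right) 2}\right) = 43 + 15 \left(- \frac{9}{10} - \frac{1}{- \frac{1}{4}}\right) = 43 + 15 \left(- \frac{9}{10} - -4\right) = 43 + 15 \left(- \frac{9}{10} + 4\right) = 43 + 15 \cdot \frac{31}{10} = 43 + \frac{93}{2} = \frac{179}{2}$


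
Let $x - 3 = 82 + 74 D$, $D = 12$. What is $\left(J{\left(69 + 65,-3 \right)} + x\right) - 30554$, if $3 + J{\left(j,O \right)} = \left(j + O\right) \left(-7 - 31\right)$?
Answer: $-34562$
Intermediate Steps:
$J{\left(j,O \right)} = -3 - 38 O - 38 j$ ($J{\left(j,O \right)} = -3 + \left(j + O\right) \left(-7 - 31\right) = -3 + \left(O + j\right) \left(-38\right) = -3 - \left(38 O + 38 j\right) = -3 - 38 O - 38 j$)
$x = 973$ ($x = 3 + \left(82 + 74 \cdot 12\right) = 3 + \left(82 + 888\right) = 3 + 970 = 973$)
$\left(J{\left(69 + 65,-3 \right)} + x\right) - 30554 = \left(\left(-3 - -114 - 38 \left(69 + 65\right)\right) + 973\right) - 30554 = \left(\left(-3 + 114 - 5092\right) + 973\right) - 30554 = \left(-4981 + 973\right) - 30554 = -4008 - 30554 = -34562$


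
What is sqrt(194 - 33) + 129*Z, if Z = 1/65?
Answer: 129/65 + sqrt(161) ≈ 14.673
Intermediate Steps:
Z = 1/65 ≈ 0.015385
sqrt(194 - 33) + 129*Z = sqrt(194 - 33) + 129*(1/65) = sqrt(161) + 129/65 = 129/65 + sqrt(161)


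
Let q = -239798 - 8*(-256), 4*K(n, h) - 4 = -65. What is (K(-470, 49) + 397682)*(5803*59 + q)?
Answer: 166426716209/4 ≈ 4.1607e+10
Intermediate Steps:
K(n, h) = -61/4 (K(n, h) = 1 + (¼)*(-65) = 1 - 65/4 = -61/4)
q = -237750 (q = -239798 + 2048 = -237750)
(K(-470, 49) + 397682)*(5803*59 + q) = (-61/4 + 397682)*(5803*59 - 237750) = 1590667*(342377 - 237750)/4 = (1590667/4)*104627 = 166426716209/4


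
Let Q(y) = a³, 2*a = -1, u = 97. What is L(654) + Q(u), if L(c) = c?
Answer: 5231/8 ≈ 653.88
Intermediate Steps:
a = -½ (a = (½)*(-1) = -½ ≈ -0.50000)
Q(y) = -⅛ (Q(y) = (-½)³ = -⅛)
L(654) + Q(u) = 654 - ⅛ = 5231/8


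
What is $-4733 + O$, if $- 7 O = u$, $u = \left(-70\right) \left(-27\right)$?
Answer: $-5003$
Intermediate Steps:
$u = 1890$
$O = -270$ ($O = \left(- \frac{1}{7}\right) 1890 = -270$)
$-4733 + O = -4733 - 270 = -5003$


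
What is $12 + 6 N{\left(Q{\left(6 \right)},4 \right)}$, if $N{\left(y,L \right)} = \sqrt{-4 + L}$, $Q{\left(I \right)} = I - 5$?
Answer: $12$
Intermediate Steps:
$Q{\left(I \right)} = -5 + I$ ($Q{\left(I \right)} = I - 5 = -5 + I$)
$12 + 6 N{\left(Q{\left(6 \right)},4 \right)} = 12 + 6 \sqrt{-4 + 4} = 12 + 6 \sqrt{0} = 12 + 6 \cdot 0 = 12 + 0 = 12$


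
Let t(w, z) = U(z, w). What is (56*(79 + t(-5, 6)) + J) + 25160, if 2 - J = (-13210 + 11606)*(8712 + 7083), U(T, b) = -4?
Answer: 25364542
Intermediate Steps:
t(w, z) = -4
J = 25335182 (J = 2 - (-13210 + 11606)*(8712 + 7083) = 2 - (-1604)*15795 = 2 - 1*(-25335180) = 2 + 25335180 = 25335182)
(56*(79 + t(-5, 6)) + J) + 25160 = (56*(79 - 4) + 25335182) + 25160 = (56*75 + 25335182) + 25160 = (4200 + 25335182) + 25160 = 25339382 + 25160 = 25364542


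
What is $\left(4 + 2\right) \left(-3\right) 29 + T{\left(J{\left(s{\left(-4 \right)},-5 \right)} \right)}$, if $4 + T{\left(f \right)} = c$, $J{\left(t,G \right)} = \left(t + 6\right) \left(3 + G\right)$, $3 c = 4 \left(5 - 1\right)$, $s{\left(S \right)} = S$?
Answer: $- \frac{1562}{3} \approx -520.67$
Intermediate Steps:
$c = \frac{16}{3}$ ($c = \frac{4 \left(5 - 1\right)}{3} = \frac{4 \cdot 4}{3} = \frac{1}{3} \cdot 16 = \frac{16}{3} \approx 5.3333$)
$J{\left(t,G \right)} = \left(3 + G\right) \left(6 + t\right)$ ($J{\left(t,G \right)} = \left(6 + t\right) \left(3 + G\right) = \left(3 + G\right) \left(6 + t\right)$)
$T{\left(f \right)} = \frac{4}{3}$ ($T{\left(f \right)} = -4 + \frac{16}{3} = \frac{4}{3}$)
$\left(4 + 2\right) \left(-3\right) 29 + T{\left(J{\left(s{\left(-4 \right)},-5 \right)} \right)} = \left(4 + 2\right) \left(-3\right) 29 + \frac{4}{3} = 6 \left(-3\right) 29 + \frac{4}{3} = \left(-18\right) 29 + \frac{4}{3} = -522 + \frac{4}{3} = - \frac{1562}{3}$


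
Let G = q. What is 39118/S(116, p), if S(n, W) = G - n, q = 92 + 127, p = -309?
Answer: 39118/103 ≈ 379.79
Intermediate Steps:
q = 219
G = 219
S(n, W) = 219 - n
39118/S(116, p) = 39118/(219 - 1*116) = 39118/(219 - 116) = 39118/103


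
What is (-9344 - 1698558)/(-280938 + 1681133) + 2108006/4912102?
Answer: -2718884684417/3438950329945 ≈ -0.79062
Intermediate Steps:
(-9344 - 1698558)/(-280938 + 1681133) + 2108006/4912102 = -1707902/1400195 + 2108006*(1/4912102) = -1707902*1/1400195 + 1054003/2456051 = -1707902/1400195 + 1054003/2456051 = -2718884684417/3438950329945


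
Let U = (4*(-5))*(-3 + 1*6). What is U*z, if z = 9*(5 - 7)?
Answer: 1080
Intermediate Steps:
z = -18 (z = 9*(-2) = -18)
U = -60 (U = -20*(-3 + 6) = -20*3 = -60)
U*z = -60*(-18) = 1080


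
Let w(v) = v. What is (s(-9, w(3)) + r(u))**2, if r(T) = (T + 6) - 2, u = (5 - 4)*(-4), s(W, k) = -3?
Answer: 9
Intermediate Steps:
u = -4 (u = 1*(-4) = -4)
r(T) = 4 + T (r(T) = (6 + T) - 2 = 4 + T)
(s(-9, w(3)) + r(u))**2 = (-3 + (4 - 4))**2 = (-3 + 0)**2 = (-3)**2 = 9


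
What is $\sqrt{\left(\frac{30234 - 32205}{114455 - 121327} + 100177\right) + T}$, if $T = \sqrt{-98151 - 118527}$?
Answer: $\frac{\sqrt{1182702665170 + 82642672 i \sqrt{4422}}}{3436} \approx 316.51 + 0.73535 i$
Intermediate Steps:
$T = 7 i \sqrt{4422}$ ($T = \sqrt{-216678} = 7 i \sqrt{4422} \approx 465.49 i$)
$\sqrt{\left(\frac{30234 - 32205}{114455 - 121327} + 100177\right) + T} = \sqrt{\left(\frac{30234 - 32205}{114455 - 121327} + 100177\right) + 7 i \sqrt{4422}} = \sqrt{\left(- \frac{1971}{-6872} + 100177\right) + 7 i \sqrt{4422}} = \sqrt{\left(\left(-1971\right) \left(- \frac{1}{6872}\right) + 100177\right) + 7 i \sqrt{4422}} = \sqrt{\left(\frac{1971}{6872} + 100177\right) + 7 i \sqrt{4422}} = \sqrt{\frac{688418315}{6872} + 7 i \sqrt{4422}}$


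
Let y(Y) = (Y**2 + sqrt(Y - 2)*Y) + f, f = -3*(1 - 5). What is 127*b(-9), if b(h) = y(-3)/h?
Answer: -889/3 + 127*I*sqrt(5)/3 ≈ -296.33 + 94.66*I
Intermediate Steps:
f = 12 (f = -3*(-4) = 12)
y(Y) = 12 + Y**2 + Y*sqrt(-2 + Y) (y(Y) = (Y**2 + sqrt(Y - 2)*Y) + 12 = (Y**2 + sqrt(-2 + Y)*Y) + 12 = (Y**2 + Y*sqrt(-2 + Y)) + 12 = 12 + Y**2 + Y*sqrt(-2 + Y))
b(h) = (21 - 3*I*sqrt(5))/h (b(h) = (12 + (-3)**2 - 3*sqrt(-2 - 3))/h = (12 + 9 - 3*I*sqrt(5))/h = (21 - 3*I*sqrt(5))/h)
127*b(-9) = 127*(3*(7 - I*sqrt(5))/(-9)) = 127*(3*(-1/9)*(7 - I*sqrt(5))) = 127*(-7/3 + I*sqrt(5)/3) = -889/3 + 127*I*sqrt(5)/3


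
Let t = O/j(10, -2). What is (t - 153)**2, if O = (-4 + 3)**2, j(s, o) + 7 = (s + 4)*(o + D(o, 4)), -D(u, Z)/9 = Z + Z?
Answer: 25465776400/1087849 ≈ 23409.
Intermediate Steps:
D(u, Z) = -18*Z (D(u, Z) = -9*(Z + Z) = -18*Z)
j(s, o) = -7 + (-72 + o)*(4 + s) (j(s, o) = -7 + (s + 4)*(o - 18*4) = -7 + (4 + s)*(o - 72) = -7 + (4 + s)*(-72 + o) = -7 + (-72 + o)*(4 + s))
O = 1 (O = (-1)**2 = 1)
t = -1/1043 (t = 1/(-295 - 72*10 + 4*(-2) - 2*10) = 1/(-295 - 720 - 8 - 20) = 1/(-1043) = 1*(-1/1043) = -1/1043 ≈ -0.00095877)
(t - 153)**2 = (-1/1043 - 153)**2 = (-159580/1043)**2 = 25465776400/1087849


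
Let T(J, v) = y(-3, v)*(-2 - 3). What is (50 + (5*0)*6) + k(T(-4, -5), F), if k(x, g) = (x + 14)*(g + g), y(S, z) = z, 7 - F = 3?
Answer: 362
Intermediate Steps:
F = 4 (F = 7 - 1*3 = 7 - 3 = 4)
T(J, v) = -5*v (T(J, v) = v*(-2 - 3) = v*(-5) = -5*v)
k(x, g) = 2*g*(14 + x) (k(x, g) = (14 + x)*(2*g) = 2*g*(14 + x))
(50 + (5*0)*6) + k(T(-4, -5), F) = (50 + (5*0)*6) + 2*4*(14 - 5*(-5)) = (50 + 0*6) + 2*4*(14 + 25) = (50 + 0) + 2*4*39 = 50 + 312 = 362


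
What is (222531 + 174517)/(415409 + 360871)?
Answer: 49631/97035 ≈ 0.51148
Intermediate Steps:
(222531 + 174517)/(415409 + 360871) = 397048/776280 = 397048*(1/776280) = 49631/97035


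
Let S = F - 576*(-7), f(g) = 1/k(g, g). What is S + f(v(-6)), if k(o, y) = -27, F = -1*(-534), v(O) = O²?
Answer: 123281/27 ≈ 4566.0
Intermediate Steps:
F = 534
f(g) = -1/27 (f(g) = 1/(-27) = -1/27)
S = 4566 (S = 534 - 576*(-7) = 534 + 4032 = 4566)
S + f(v(-6)) = 4566 - 1/27 = 123281/27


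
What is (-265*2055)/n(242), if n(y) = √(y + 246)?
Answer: -544575*√122/244 ≈ -24652.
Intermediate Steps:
n(y) = √(246 + y)
(-265*2055)/n(242) = (-265*2055)/(√(246 + 242)) = -544575*√122/244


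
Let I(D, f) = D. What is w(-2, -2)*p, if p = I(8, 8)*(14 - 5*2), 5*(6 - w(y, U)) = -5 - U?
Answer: 1056/5 ≈ 211.20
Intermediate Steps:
w(y, U) = 7 + U/5 (w(y, U) = 6 - (-5 - U)/5 = 6 + (1 + U/5) = 7 + U/5)
p = 32 (p = 8*(14 - 5*2) = 8*(14 - 10) = 8*4 = 32)
w(-2, -2)*p = (7 + (⅕)*(-2))*32 = (7 - ⅖)*32 = (33/5)*32 = 1056/5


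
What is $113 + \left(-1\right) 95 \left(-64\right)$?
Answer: $6193$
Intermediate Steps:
$113 + \left(-1\right) 95 \left(-64\right) = 113 - -6080 = 113 + 6080 = 6193$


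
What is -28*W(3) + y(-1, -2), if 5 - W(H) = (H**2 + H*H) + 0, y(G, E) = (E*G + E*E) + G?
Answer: 369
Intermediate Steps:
y(G, E) = G + E**2 + E*G (y(G, E) = (E*G + E**2) + G = (E**2 + E*G) + G = G + E**2 + E*G)
W(H) = 5 - 2*H**2 (W(H) = 5 - ((H**2 + H*H) + 0) = 5 - ((H**2 + H**2) + 0) = 5 - (2*H**2 + 0) = 5 - 2*H**2)
-28*W(3) + y(-1, -2) = -28*(5 - 2*3**2) + (-1 + (-2)**2 - 2*(-1)) = -28*(5 - 2*9) + (-1 + 4 + 2) = -28*(5 - 18) + 5 = -28*(-13) + 5 = 364 + 5 = 369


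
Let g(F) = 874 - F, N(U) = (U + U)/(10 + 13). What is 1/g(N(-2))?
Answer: 23/20106 ≈ 0.0011439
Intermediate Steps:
N(U) = 2*U/23 (N(U) = (2*U)/23 = (2*U)*(1/23) = 2*U/23)
1/g(N(-2)) = 1/(874 - 2*(-2)/23) = 1/(874 - 1*(-4/23)) = 1/(874 + 4/23) = 1/(20106/23) = 23/20106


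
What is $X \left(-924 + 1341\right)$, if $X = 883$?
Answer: $368211$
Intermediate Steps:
$X \left(-924 + 1341\right) = 883 \left(-924 + 1341\right) = 883 \cdot 417 = 368211$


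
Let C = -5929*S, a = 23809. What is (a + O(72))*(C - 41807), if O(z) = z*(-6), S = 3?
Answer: -1393128938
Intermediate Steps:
O(z) = -6*z
C = -17787 (C = -5929*3 = -17787)
(a + O(72))*(C - 41807) = (23809 - 6*72)*(-17787 - 41807) = (23809 - 432)*(-59594) = 23377*(-59594) = -1393128938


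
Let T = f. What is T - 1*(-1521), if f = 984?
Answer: 2505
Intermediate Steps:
T = 984
T - 1*(-1521) = 984 - 1*(-1521) = 984 + 1521 = 2505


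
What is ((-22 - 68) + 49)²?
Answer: 1681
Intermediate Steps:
((-22 - 68) + 49)² = (-90 + 49)² = (-41)² = 1681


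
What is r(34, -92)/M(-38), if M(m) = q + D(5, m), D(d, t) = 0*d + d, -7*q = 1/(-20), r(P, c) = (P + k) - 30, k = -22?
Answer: -2520/701 ≈ -3.5949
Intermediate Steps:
r(P, c) = -52 + P (r(P, c) = (P - 22) - 30 = (-22 + P) - 30 = -52 + P)
q = 1/140 (q = -⅐/(-20) = -⅐*(-1/20) = 1/140 ≈ 0.0071429)
D(d, t) = d (D(d, t) = 0 + d = d)
M(m) = 701/140 (M(m) = 1/140 + 5 = 701/140)
r(34, -92)/M(-38) = (-52 + 34)/(701/140) = -18*140/701 = -2520/701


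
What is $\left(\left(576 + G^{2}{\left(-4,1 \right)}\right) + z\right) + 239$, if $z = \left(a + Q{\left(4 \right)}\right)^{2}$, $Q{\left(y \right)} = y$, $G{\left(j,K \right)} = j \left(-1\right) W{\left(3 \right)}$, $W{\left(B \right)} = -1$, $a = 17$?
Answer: $1272$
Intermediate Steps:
$G{\left(j,K \right)} = j$ ($G{\left(j,K \right)} = j \left(-1\right) \left(-1\right) = - j \left(-1\right) = j$)
$z = 441$ ($z = \left(17 + 4\right)^{2} = 21^{2} = 441$)
$\left(\left(576 + G^{2}{\left(-4,1 \right)}\right) + z\right) + 239 = \left(\left(576 + \left(-4\right)^{2}\right) + 441\right) + 239 = \left(\left(576 + 16\right) + 441\right) + 239 = \left(592 + 441\right) + 239 = 1033 + 239 = 1272$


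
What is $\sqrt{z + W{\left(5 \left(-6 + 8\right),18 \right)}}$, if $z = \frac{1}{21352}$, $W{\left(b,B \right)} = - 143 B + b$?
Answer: $\frac{i \sqrt{292236961126}}{10676} \approx 50.636 i$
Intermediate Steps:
$W{\left(b,B \right)} = b - 143 B$
$z = \frac{1}{21352} \approx 4.6834 \cdot 10^{-5}$
$\sqrt{z + W{\left(5 \left(-6 + 8\right),18 \right)}} = \sqrt{\frac{1}{21352} + \left(5 \left(-6 + 8\right) - 2574\right)} = \sqrt{\frac{1}{21352} + \left(5 \cdot 2 - 2574\right)} = \sqrt{\frac{1}{21352} + \left(10 - 2574\right)} = \sqrt{\frac{1}{21352} - 2564} = \sqrt{- \frac{54746527}{21352}} = \frac{i \sqrt{292236961126}}{10676}$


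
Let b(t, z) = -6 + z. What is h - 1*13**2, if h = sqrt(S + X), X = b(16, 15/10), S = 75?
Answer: -169 + sqrt(282)/2 ≈ -160.60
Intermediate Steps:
X = -9/2 (X = -6 + 15/10 = -6 + 15*(1/10) = -6 + 3/2 = -9/2 ≈ -4.5000)
h = sqrt(282)/2 (h = sqrt(75 - 9/2) = sqrt(141/2) = sqrt(282)/2 ≈ 8.3964)
h - 1*13**2 = sqrt(282)/2 - 1*13**2 = sqrt(282)/2 - 1*169 = sqrt(282)/2 - 169 = -169 + sqrt(282)/2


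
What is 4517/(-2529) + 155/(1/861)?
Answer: 337503178/2529 ≈ 1.3345e+5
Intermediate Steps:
4517/(-2529) + 155/(1/861) = 4517*(-1/2529) + 155/(1/861) = -4517/2529 + 155*861 = -4517/2529 + 133455 = 337503178/2529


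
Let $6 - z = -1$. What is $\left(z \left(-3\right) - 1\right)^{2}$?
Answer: $484$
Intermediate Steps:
$z = 7$ ($z = 6 - -1 = 6 + 1 = 7$)
$\left(z \left(-3\right) - 1\right)^{2} = \left(7 \left(-3\right) - 1\right)^{2} = \left(-21 - 1\right)^{2} = \left(-22\right)^{2} = 484$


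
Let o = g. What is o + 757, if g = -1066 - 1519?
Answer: -1828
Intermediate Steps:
g = -2585
o = -2585
o + 757 = -2585 + 757 = -1828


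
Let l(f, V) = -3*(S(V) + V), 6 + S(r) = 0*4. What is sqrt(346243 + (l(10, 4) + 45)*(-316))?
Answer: sqrt(330127) ≈ 574.57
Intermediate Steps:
S(r) = -6 (S(r) = -6 + 0*4 = -6 + 0 = -6)
l(f, V) = 18 - 3*V (l(f, V) = -3*(-6 + V) = 18 - 3*V)
sqrt(346243 + (l(10, 4) + 45)*(-316)) = sqrt(346243 + ((18 - 3*4) + 45)*(-316)) = sqrt(346243 + ((18 - 12) + 45)*(-316)) = sqrt(346243 + (6 + 45)*(-316)) = sqrt(346243 + 51*(-316)) = sqrt(346243 - 16116) = sqrt(330127)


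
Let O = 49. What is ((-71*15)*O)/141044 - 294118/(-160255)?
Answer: 33120672017/22603006220 ≈ 1.4653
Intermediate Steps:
((-71*15)*O)/141044 - 294118/(-160255) = (-71*15*49)/141044 - 294118/(-160255) = -1065*49*(1/141044) - 294118*(-1/160255) = -52185*1/141044 + 294118/160255 = -52185/141044 + 294118/160255 = 33120672017/22603006220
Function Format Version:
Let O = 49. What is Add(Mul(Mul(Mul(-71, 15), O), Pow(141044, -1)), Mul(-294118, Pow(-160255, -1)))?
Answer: Rational(33120672017, 22603006220) ≈ 1.4653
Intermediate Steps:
Add(Mul(Mul(Mul(-71, 15), O), Pow(141044, -1)), Mul(-294118, Pow(-160255, -1))) = Add(Mul(Mul(Mul(-71, 15), 49), Pow(141044, -1)), Mul(-294118, Pow(-160255, -1))) = Add(Mul(Mul(-1065, 49), Rational(1, 141044)), Mul(-294118, Rational(-1, 160255))) = Add(Mul(-52185, Rational(1, 141044)), Rational(294118, 160255)) = Add(Rational(-52185, 141044), Rational(294118, 160255)) = Rational(33120672017, 22603006220)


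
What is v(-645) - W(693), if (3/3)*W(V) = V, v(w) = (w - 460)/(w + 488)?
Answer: -107696/157 ≈ -685.96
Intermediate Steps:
v(w) = (-460 + w)/(488 + w)
W(V) = V
v(-645) - W(693) = (-460 - 645)/(488 - 645) - 1*693 = -1105/(-157) - 693 = -1/157*(-1105) - 693 = 1105/157 - 693 = -107696/157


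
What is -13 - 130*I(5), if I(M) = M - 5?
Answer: -13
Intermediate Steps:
I(M) = -5 + M
-13 - 130*I(5) = -13 - 130*(-5 + 5) = -13 - 130*0 = -13 + 0 = -13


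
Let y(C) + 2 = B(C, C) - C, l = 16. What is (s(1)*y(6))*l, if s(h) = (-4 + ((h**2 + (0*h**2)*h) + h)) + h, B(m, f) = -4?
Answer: 192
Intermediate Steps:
y(C) = -6 - C (y(C) = -2 + (-4 - C) = -6 - C)
s(h) = -4 + h**2 + 2*h (s(h) = (-4 + ((h**2 + 0*h) + h)) + h = (-4 + ((h**2 + 0) + h)) + h = (-4 + (h**2 + h)) + h = (-4 + (h + h**2)) + h = (-4 + h + h**2) + h = -4 + h**2 + 2*h)
(s(1)*y(6))*l = ((-4 + 1**2 + 2*1)*(-6 - 1*6))*16 = ((-4 + 1 + 2)*(-6 - 6))*16 = -1*(-12)*16 = 12*16 = 192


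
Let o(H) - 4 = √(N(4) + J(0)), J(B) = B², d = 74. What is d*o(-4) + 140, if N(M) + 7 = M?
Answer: 436 + 74*I*√3 ≈ 436.0 + 128.17*I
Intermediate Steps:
N(M) = -7 + M
o(H) = 4 + I*√3 (o(H) = 4 + √((-7 + 4) + 0²) = 4 + √(-3 + 0) = 4 + √(-3) = 4 + I*√3)
d*o(-4) + 140 = 74*(4 + I*√3) + 140 = (296 + 74*I*√3) + 140 = 436 + 74*I*√3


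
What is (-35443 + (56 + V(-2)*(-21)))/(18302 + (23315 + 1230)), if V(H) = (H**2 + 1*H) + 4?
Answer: -35513/42847 ≈ -0.82883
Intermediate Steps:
V(H) = 4 + H + H**2 (V(H) = (H**2 + H) + 4 = (H + H**2) + 4 = 4 + H + H**2)
(-35443 + (56 + V(-2)*(-21)))/(18302 + (23315 + 1230)) = (-35443 + (56 + (4 - 2 + (-2)**2)*(-21)))/(18302 + (23315 + 1230)) = (-35443 + (56 + (4 - 2 + 4)*(-21)))/(18302 + 24545) = (-35443 + (56 + 6*(-21)))/42847 = (-35443 + (56 - 126))*(1/42847) = (-35443 - 70)*(1/42847) = -35513*1/42847 = -35513/42847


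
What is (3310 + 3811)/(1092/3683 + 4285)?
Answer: 26226643/15782747 ≈ 1.6617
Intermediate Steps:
(3310 + 3811)/(1092/3683 + 4285) = 7121/(1092*(1/3683) + 4285) = 7121/(1092/3683 + 4285) = 7121/(15782747/3683) = 7121*(3683/15782747) = 26226643/15782747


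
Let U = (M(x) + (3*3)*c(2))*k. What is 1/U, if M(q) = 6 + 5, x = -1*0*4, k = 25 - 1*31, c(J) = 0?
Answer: -1/66 ≈ -0.015152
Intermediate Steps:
k = -6 (k = 25 - 31 = -6)
x = 0 (x = 0*4 = 0)
M(q) = 11
U = -66 (U = (11 + (3*3)*0)*(-6) = (11 + 9*0)*(-6) = (11 + 0)*(-6) = 11*(-6) = -66)
1/U = 1/(-66) = -1/66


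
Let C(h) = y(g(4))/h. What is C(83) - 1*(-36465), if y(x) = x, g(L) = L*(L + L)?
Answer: 3026627/83 ≈ 36465.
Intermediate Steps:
g(L) = 2*L² (g(L) = L*(2*L) = 2*L²)
C(h) = 32/h (C(h) = (2*4²)/h = (2*16)/h = 32/h)
C(83) - 1*(-36465) = 32/83 - 1*(-36465) = 32*(1/83) + 36465 = 32/83 + 36465 = 3026627/83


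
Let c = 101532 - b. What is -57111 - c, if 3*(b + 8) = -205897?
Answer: -681850/3 ≈ -2.2728e+5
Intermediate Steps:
b = -205921/3 (b = -8 + (1/3)*(-205897) = -8 - 205897/3 = -205921/3 ≈ -68640.)
c = 510517/3 (c = 101532 - 1*(-205921/3) = 101532 + 205921/3 = 510517/3 ≈ 1.7017e+5)
-57111 - c = -57111 - 1*510517/3 = -57111 - 510517/3 = -681850/3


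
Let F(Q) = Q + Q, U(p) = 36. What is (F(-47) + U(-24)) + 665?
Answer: 607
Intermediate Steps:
F(Q) = 2*Q
(F(-47) + U(-24)) + 665 = (2*(-47) + 36) + 665 = (-94 + 36) + 665 = -58 + 665 = 607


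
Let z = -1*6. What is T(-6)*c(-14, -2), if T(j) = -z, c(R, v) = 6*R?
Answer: -504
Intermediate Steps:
z = -6
T(j) = 6 (T(j) = -1*(-6) = 6)
T(-6)*c(-14, -2) = 6*(6*(-14)) = 6*(-84) = -504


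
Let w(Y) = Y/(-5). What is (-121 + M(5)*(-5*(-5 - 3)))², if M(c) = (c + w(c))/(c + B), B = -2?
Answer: 41209/9 ≈ 4578.8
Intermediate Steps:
w(Y) = -Y/5 (w(Y) = Y*(-⅕) = -Y/5)
M(c) = 4*c/(5*(-2 + c)) (M(c) = (c - c/5)/(c - 2) = (4*c/5)/(-2 + c) = 4*c/(5*(-2 + c)))
(-121 + M(5)*(-5*(-5 - 3)))² = (-121 + ((⅘)*5/(-2 + 5))*(-5*(-5 - 3)))² = (-121 + ((⅘)*5/3)*(-5*(-8)))² = (-121 + ((⅘)*5*(⅓))*40)² = (-121 + (4/3)*40)² = (-121 + 160/3)² = (-203/3)² = 41209/9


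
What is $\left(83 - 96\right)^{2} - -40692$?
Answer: $40861$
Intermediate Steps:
$\left(83 - 96\right)^{2} - -40692 = \left(83 - 96\right)^{2} + 40692 = \left(-13\right)^{2} + 40692 = 169 + 40692 = 40861$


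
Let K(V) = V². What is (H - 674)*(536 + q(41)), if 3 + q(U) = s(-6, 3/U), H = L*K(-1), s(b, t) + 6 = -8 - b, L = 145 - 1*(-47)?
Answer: -253050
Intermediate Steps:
L = 192 (L = 145 + 47 = 192)
s(b, t) = -14 - b (s(b, t) = -6 + (-8 - b) = -14 - b)
H = 192 (H = 192*(-1)² = 192*1 = 192)
q(U) = -11 (q(U) = -3 + (-14 - 1*(-6)) = -3 + (-14 + 6) = -3 - 8 = -11)
(H - 674)*(536 + q(41)) = (192 - 674)*(536 - 11) = -482*525 = -253050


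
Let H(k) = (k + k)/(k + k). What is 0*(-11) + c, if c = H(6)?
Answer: 1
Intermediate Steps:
H(k) = 1 (H(k) = (2*k)/((2*k)) = (2*k)*(1/(2*k)) = 1)
c = 1
0*(-11) + c = 0*(-11) + 1 = 0 + 1 = 1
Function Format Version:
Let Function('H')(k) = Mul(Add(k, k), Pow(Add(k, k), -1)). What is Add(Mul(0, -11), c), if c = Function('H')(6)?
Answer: 1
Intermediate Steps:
Function('H')(k) = 1 (Function('H')(k) = Mul(Mul(2, k), Pow(Mul(2, k), -1)) = Mul(Mul(2, k), Mul(Rational(1, 2), Pow(k, -1))) = 1)
c = 1
Add(Mul(0, -11), c) = Add(Mul(0, -11), 1) = Add(0, 1) = 1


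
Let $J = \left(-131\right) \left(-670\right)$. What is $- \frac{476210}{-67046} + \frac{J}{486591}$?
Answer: $\frac{16971723395}{2330284299} \approx 7.2831$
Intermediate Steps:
$J = 87770$
$- \frac{476210}{-67046} + \frac{J}{486591} = - \frac{476210}{-67046} + \frac{87770}{486591} = \left(-476210\right) \left(- \frac{1}{67046}\right) + 87770 \cdot \frac{1}{486591} = \frac{34015}{4789} + \frac{87770}{486591} = \frac{16971723395}{2330284299}$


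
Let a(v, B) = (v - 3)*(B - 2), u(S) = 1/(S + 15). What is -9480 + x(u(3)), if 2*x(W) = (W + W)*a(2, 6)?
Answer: -85322/9 ≈ -9480.2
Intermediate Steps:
u(S) = 1/(15 + S)
a(v, B) = (-3 + v)*(-2 + B)
x(W) = -4*W (x(W) = ((W + W)*(6 - 3*6 - 2*2 + 6*2))/2 = ((2*W)*(6 - 18 - 4 + 12))/2 = ((2*W)*(-4))/2 = (-8*W)/2 = -4*W)
-9480 + x(u(3)) = -9480 - 4/(15 + 3) = -9480 - 4/18 = -9480 - 4*1/18 = -9480 - 2/9 = -85322/9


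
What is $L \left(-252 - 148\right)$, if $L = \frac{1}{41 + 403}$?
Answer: $- \frac{100}{111} \approx -0.9009$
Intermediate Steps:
$L = \frac{1}{444} \approx 0.0022523$
$L \left(-252 - 148\right) = \frac{-252 - 148}{444} = \frac{1}{444} \left(-400\right) = - \frac{100}{111}$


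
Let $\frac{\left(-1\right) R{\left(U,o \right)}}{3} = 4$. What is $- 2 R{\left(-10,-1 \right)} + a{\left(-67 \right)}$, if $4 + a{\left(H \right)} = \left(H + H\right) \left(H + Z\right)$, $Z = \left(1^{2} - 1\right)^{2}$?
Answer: $8998$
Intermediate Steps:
$Z = 0$ ($Z = \left(1 - 1\right)^{2} = 0^{2} = 0$)
$R{\left(U,o \right)} = -12$ ($R{\left(U,o \right)} = \left(-3\right) 4 = -12$)
$a{\left(H \right)} = -4 + 2 H^{2}$ ($a{\left(H \right)} = -4 + \left(H + H\right) \left(H + 0\right) = -4 + 2 H H = -4 + 2 H^{2}$)
$- 2 R{\left(-10,-1 \right)} + a{\left(-67 \right)} = \left(-2\right) \left(-12\right) - \left(4 - 2 \left(-67\right)^{2}\right) = 24 + \left(-4 + 2 \cdot 4489\right) = 24 + \left(-4 + 8978\right) = 24 + 8974 = 8998$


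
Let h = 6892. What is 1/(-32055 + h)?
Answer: -1/25163 ≈ -3.9741e-5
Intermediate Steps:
1/(-32055 + h) = 1/(-32055 + 6892) = 1/(-25163) = -1/25163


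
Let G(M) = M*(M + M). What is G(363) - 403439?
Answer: -139901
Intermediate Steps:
G(M) = 2*M² (G(M) = M*(2*M) = 2*M²)
G(363) - 403439 = 2*363² - 403439 = 2*131769 - 403439 = 263538 - 403439 = -139901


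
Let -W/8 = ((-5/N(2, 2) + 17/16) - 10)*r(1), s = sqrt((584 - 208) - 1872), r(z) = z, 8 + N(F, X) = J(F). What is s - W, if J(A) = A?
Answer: -389/6 + 2*I*sqrt(374) ≈ -64.833 + 38.678*I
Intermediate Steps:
N(F, X) = -8 + F
s = 2*I*sqrt(374) (s = sqrt(376 - 1872) = sqrt(-1496) = 2*I*sqrt(374) ≈ 38.678*I)
W = 389/6 (W = -8*((-5/(-8 + 2) + 17/16) - 10) = -8*((-5/(-6) + 17*(1/16)) - 10) = -8*((-5*(-1/6) + 17/16) - 10) = -8*((5/6 + 17/16) - 10) = -8*(91/48 - 10) = -(-389)/6 = -8*(-389/48) = 389/6 ≈ 64.833)
s - W = 2*I*sqrt(374) - 1*389/6 = 2*I*sqrt(374) - 389/6 = -389/6 + 2*I*sqrt(374)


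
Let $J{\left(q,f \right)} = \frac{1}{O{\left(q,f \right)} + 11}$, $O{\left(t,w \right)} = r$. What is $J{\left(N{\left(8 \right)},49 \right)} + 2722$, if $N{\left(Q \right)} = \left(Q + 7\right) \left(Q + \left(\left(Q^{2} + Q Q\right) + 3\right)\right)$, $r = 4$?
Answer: $\frac{40831}{15} \approx 2722.1$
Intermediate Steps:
$O{\left(t,w \right)} = 4$
$N{\left(Q \right)} = \left(7 + Q\right) \left(3 + Q + 2 Q^{2}\right)$ ($N{\left(Q \right)} = \left(7 + Q\right) \left(Q + \left(\left(Q^{2} + Q^{2}\right) + 3\right)\right) = \left(7 + Q\right) \left(Q + \left(2 Q^{2} + 3\right)\right) = \left(7 + Q\right) \left(Q + \left(3 + 2 Q^{2}\right)\right) = \left(7 + Q\right) \left(3 + Q + 2 Q^{2}\right)$)
$J{\left(q,f \right)} = \frac{1}{15}$ ($J{\left(q,f \right)} = \frac{1}{4 + 11} = \frac{1}{15}$)
$J{\left(N{\left(8 \right)},49 \right)} + 2722 = \frac{1}{15} + 2722 = \frac{40831}{15}$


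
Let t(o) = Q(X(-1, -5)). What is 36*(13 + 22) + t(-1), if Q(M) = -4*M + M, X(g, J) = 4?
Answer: 1248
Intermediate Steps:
Q(M) = -3*M
t(o) = -12 (t(o) = -3*4 = -12)
36*(13 + 22) + t(-1) = 36*(13 + 22) - 12 = 36*35 - 12 = 1260 - 12 = 1248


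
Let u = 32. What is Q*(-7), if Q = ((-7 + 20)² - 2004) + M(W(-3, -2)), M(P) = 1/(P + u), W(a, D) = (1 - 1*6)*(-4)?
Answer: 667933/52 ≈ 12845.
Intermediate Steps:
W(a, D) = 20 (W(a, D) = (1 - 6)*(-4) = -5*(-4) = 20)
M(P) = 1/(32 + P) (M(P) = 1/(P + 32) = 1/(32 + P))
Q = -95419/52 (Q = ((-7 + 20)² - 2004) + 1/(32 + 20) = (13² - 2004) + 1/52 = (169 - 2004) + 1/52 = -1835 + 1/52 = -95419/52 ≈ -1835.0)
Q*(-7) = -95419/52*(-7) = 667933/52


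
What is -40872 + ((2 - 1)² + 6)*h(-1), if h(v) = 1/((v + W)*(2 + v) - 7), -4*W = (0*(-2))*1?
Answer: -326983/8 ≈ -40873.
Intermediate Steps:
W = 0 (W = -0*(-2)/4 = -0 = -¼*0 = 0)
h(v) = 1/(-7 + v*(2 + v)) (h(v) = 1/((v + 0)*(2 + v) - 7) = 1/(v*(2 + v) - 7) = 1/(-7 + v*(2 + v)))
-40872 + ((2 - 1)² + 6)*h(-1) = -40872 + ((2 - 1)² + 6)/(-7 + (-1)² + 2*(-1)) = -40872 + (1² + 6)/(-7 + 1 - 2) = -40872 + (1 + 6)/(-8) = -40872 + 7*(-⅛) = -40872 - 7/8 = -326983/8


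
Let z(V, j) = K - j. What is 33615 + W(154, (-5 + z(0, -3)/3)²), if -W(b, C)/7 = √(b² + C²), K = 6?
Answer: 33615 - 14*√5933 ≈ 32537.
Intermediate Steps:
z(V, j) = 6 - j
W(b, C) = -7*√(C² + b²) (W(b, C) = -7*√(b² + C²) = -7*√(C² + b²))
33615 + W(154, (-5 + z(0, -3)/3)²) = 33615 - 7*√(((-5 + (6 - 1*(-3))/3)²)² + 154²) = 33615 - 7*√(((-5 + (6 + 3)*(⅓))²)² + 23716) = 33615 - 7*√(((-5 + 9*(⅓))²)² + 23716) = 33615 - 7*√(((-5 + 3)²)² + 23716) = 33615 - 7*√(((-2)²)² + 23716) = 33615 - 7*√(4² + 23716) = 33615 - 7*√(16 + 23716) = 33615 - 14*√5933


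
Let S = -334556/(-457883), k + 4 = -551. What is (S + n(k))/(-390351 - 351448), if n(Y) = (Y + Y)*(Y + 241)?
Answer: -159590875376/339657151517 ≈ -0.46986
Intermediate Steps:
k = -555 (k = -4 - 551 = -555)
n(Y) = 2*Y*(241 + Y) (n(Y) = (2*Y)*(241 + Y) = 2*Y*(241 + Y))
S = 334556/457883 (S = -334556*(-1/457883) = 334556/457883 ≈ 0.73066)
(S + n(k))/(-390351 - 351448) = (334556/457883 + 2*(-555)*(241 - 555))/(-390351 - 351448) = (334556/457883 + 2*(-555)*(-314))/(-741799) = (334556/457883 + 348540)*(-1/741799) = (159590875376/457883)*(-1/741799) = -159590875376/339657151517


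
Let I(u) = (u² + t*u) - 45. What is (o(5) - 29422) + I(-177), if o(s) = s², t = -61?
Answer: 12684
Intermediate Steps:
I(u) = -45 + u² - 61*u (I(u) = (u² - 61*u) - 45 = -45 + u² - 61*u)
(o(5) - 29422) + I(-177) = (5² - 29422) + (-45 + (-177)² - 61*(-177)) = (25 - 29422) + (-45 + 31329 + 10797) = -29397 + 42081 = 12684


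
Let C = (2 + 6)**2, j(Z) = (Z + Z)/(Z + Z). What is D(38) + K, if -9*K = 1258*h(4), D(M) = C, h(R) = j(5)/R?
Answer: 523/18 ≈ 29.056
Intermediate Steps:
j(Z) = 1 (j(Z) = (2*Z)/((2*Z)) = (2*Z)*(1/(2*Z)) = 1)
h(R) = 1/R
C = 64 (C = 8**2 = 64)
D(M) = 64
K = -629/18 (K = -1258/(9*4) = -1/9*629/2 = -629/18 ≈ -34.944)
D(38) + K = 64 - 629/18 = 523/18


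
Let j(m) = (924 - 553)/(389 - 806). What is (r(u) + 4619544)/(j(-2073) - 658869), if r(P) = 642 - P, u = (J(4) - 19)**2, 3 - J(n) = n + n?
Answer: -963188685/137374372 ≈ -7.0114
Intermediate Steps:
J(n) = 3 - 2*n (J(n) = 3 - (n + n) = 3 - 2*n)
j(m) = -371/417 (j(m) = 371/(-417) = 371*(-1/417) = -371/417)
u = 576 (u = ((3 - 2*4) - 19)**2 = ((3 - 8) - 19)**2 = (-5 - 19)**2 = (-24)**2 = 576)
(r(u) + 4619544)/(j(-2073) - 658869) = ((642 - 1*576) + 4619544)/(-371/417 - 658869) = ((642 - 576) + 4619544)/(-274748744/417) = (66 + 4619544)*(-417/274748744) = 4619610*(-417/274748744) = -963188685/137374372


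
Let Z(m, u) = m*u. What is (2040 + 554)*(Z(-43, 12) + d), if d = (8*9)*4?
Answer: -591432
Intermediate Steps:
d = 288 (d = 72*4 = 288)
(2040 + 554)*(Z(-43, 12) + d) = (2040 + 554)*(-43*12 + 288) = 2594*(-516 + 288) = 2594*(-228) = -591432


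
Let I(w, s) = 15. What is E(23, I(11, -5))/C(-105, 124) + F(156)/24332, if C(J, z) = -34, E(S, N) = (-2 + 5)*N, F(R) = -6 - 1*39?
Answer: -548235/413644 ≈ -1.3254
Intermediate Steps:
F(R) = -45 (F(R) = -6 - 39 = -45)
E(S, N) = 3*N
E(23, I(11, -5))/C(-105, 124) + F(156)/24332 = (3*15)/(-34) - 45/24332 = 45*(-1/34) - 45*1/24332 = -45/34 - 45/24332 = -548235/413644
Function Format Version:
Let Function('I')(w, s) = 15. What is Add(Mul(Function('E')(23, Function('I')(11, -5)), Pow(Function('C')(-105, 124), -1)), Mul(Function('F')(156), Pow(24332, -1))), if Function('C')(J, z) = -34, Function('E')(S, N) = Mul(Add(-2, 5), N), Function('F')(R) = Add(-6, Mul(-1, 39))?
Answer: Rational(-548235, 413644) ≈ -1.3254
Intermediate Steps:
Function('F')(R) = -45 (Function('F')(R) = Add(-6, -39) = -45)
Function('E')(S, N) = Mul(3, N)
Add(Mul(Function('E')(23, Function('I')(11, -5)), Pow(Function('C')(-105, 124), -1)), Mul(Function('F')(156), Pow(24332, -1))) = Add(Mul(Mul(3, 15), Pow(-34, -1)), Mul(-45, Pow(24332, -1))) = Add(Mul(45, Rational(-1, 34)), Mul(-45, Rational(1, 24332))) = Add(Rational(-45, 34), Rational(-45, 24332)) = Rational(-548235, 413644)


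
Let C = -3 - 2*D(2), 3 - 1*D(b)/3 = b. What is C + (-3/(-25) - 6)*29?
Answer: -4488/25 ≈ -179.52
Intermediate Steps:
D(b) = 9 - 3*b
C = -9 (C = -3 - 2*(9 - 3*2) = -3 - 2*(9 - 6) = -3 - 2*3 = -3 - 6 = -9)
C + (-3/(-25) - 6)*29 = -9 + (-3/(-25) - 6)*29 = -9 + (-3*(-1/25) - 6)*29 = -9 + (3/25 - 6)*29 = -9 - 147/25*29 = -9 - 4263/25 = -4488/25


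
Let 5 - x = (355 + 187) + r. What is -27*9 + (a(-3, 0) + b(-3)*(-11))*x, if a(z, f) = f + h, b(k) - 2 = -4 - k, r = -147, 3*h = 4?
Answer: 3527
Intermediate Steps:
h = 4/3 (h = (⅓)*4 = 4/3 ≈ 1.3333)
b(k) = -2 - k (b(k) = 2 + (-4 - k) = -2 - k)
a(z, f) = 4/3 + f (a(z, f) = f + 4/3 = 4/3 + f)
x = -390 (x = 5 - ((355 + 187) - 147) = 5 - (542 - 147) = 5 - 1*395 = 5 - 395 = -390)
-27*9 + (a(-3, 0) + b(-3)*(-11))*x = -27*9 + ((4/3 + 0) + (-2 - 1*(-3))*(-11))*(-390) = -243 + (4/3 + (-2 + 3)*(-11))*(-390) = -243 + (4/3 + 1*(-11))*(-390) = -243 + (4/3 - 11)*(-390) = -243 - 29/3*(-390) = -243 + 3770 = 3527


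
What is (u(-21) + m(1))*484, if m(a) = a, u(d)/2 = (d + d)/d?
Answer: 2420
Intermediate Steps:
u(d) = 4 (u(d) = 2*((d + d)/d) = 2*((2*d)/d) = 2*2 = 4)
(u(-21) + m(1))*484 = (4 + 1)*484 = 5*484 = 2420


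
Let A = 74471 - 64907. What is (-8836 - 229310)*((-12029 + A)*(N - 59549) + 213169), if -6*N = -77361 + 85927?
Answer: -35845891270574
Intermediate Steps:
A = 9564
N = -4283/3 (N = -(-77361 + 85927)/6 = -1/6*8566 = -4283/3 ≈ -1427.7)
(-8836 - 229310)*((-12029 + A)*(N - 59549) + 213169) = (-8836 - 229310)*((-12029 + 9564)*(-4283/3 - 59549) + 213169) = -238146*(-2465*(-182930/3) + 213169) = -238146*(450922450/3 + 213169) = -238146*451561957/3 = -35845891270574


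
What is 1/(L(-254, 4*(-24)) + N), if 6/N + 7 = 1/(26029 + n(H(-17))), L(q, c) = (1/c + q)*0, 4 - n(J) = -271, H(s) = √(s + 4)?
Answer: -184127/157824 ≈ -1.1667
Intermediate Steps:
H(s) = √(4 + s)
n(J) = 275 (n(J) = 4 - 1*(-271) = 4 + 271 = 275)
L(q, c) = 0 (L(q, c) = (q + 1/c)*0 = 0)
N = -157824/184127 (N = 6/(-7 + 1/(26029 + 275)) = 6/(-7 + 1/26304) = 6/(-184127/26304) = 6*(-26304/184127) = -157824/184127 ≈ -0.85715)
1/(L(-254, 4*(-24)) + N) = 1/(0 - 157824/184127) = 1/(-157824/184127) = -184127/157824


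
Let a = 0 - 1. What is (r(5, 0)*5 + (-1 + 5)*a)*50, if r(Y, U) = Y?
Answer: 1050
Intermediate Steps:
a = -1
(r(5, 0)*5 + (-1 + 5)*a)*50 = (5*5 + (-1 + 5)*(-1))*50 = (25 + 4*(-1))*50 = (25 - 4)*50 = 21*50 = 1050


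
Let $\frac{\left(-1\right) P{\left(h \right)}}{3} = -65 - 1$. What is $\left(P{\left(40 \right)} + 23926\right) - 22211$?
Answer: $1913$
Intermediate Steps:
$P{\left(h \right)} = 198$ ($P{\left(h \right)} = - 3 \left(-65 - 1\right) = \left(-3\right) \left(-66\right) = 198$)
$\left(P{\left(40 \right)} + 23926\right) - 22211 = \left(198 + 23926\right) - 22211 = 24124 - 22211 = 1913$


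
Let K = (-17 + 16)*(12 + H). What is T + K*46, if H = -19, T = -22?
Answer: 300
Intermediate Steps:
K = 7 (K = (-17 + 16)*(12 - 19) = -1*(-7) = 7)
T + K*46 = -22 + 7*46 = -22 + 322 = 300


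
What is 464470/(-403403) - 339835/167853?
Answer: -30721877345/9673200537 ≈ -3.1760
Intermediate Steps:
464470/(-403403) - 339835/167853 = 464470*(-1/403403) - 339835*1/167853 = -464470/403403 - 339835/167853 = -30721877345/9673200537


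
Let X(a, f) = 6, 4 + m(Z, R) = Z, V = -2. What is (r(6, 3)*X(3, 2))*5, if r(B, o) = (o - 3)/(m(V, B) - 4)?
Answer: 0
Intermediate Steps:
m(Z, R) = -4 + Z
r(B, o) = 3/10 - o/10 (r(B, o) = (o - 3)/((-4 - 2) - 4) = (-3 + o)/(-6 - 4) = (-3 + o)/(-10) = (-3 + o)*(-⅒) = 3/10 - o/10)
(r(6, 3)*X(3, 2))*5 = ((3/10 - ⅒*3)*6)*5 = ((3/10 - 3/10)*6)*5 = (0*6)*5 = 0*5 = 0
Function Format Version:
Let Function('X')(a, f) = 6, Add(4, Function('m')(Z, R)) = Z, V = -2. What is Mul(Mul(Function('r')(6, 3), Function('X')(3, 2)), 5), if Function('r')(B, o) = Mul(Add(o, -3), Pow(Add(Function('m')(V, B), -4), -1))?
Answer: 0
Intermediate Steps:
Function('m')(Z, R) = Add(-4, Z)
Function('r')(B, o) = Add(Rational(3, 10), Mul(Rational(-1, 10), o)) (Function('r')(B, o) = Mul(Add(o, -3), Pow(Add(Add(-4, -2), -4), -1)) = Mul(Add(-3, o), Pow(Add(-6, -4), -1)) = Mul(Add(-3, o), Pow(-10, -1)) = Mul(Add(-3, o), Rational(-1, 10)) = Add(Rational(3, 10), Mul(Rational(-1, 10), o)))
Mul(Mul(Function('r')(6, 3), Function('X')(3, 2)), 5) = Mul(Mul(Add(Rational(3, 10), Mul(Rational(-1, 10), 3)), 6), 5) = Mul(Mul(Add(Rational(3, 10), Rational(-3, 10)), 6), 5) = Mul(Mul(0, 6), 5) = Mul(0, 5) = 0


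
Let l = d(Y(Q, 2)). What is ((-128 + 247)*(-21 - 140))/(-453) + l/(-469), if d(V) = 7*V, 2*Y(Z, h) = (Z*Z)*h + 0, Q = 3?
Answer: 1279576/30351 ≈ 42.159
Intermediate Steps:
Y(Z, h) = h*Z²/2 (Y(Z, h) = ((Z*Z)*h + 0)/2 = (Z²*h + 0)/2 = (h*Z² + 0)/2 = (h*Z²)/2 = h*Z²/2)
l = 63 (l = 7*((½)*2*3²) = 7*((½)*2*9) = 7*9 = 63)
((-128 + 247)*(-21 - 140))/(-453) + l/(-469) = ((-128 + 247)*(-21 - 140))/(-453) + 63/(-469) = (119*(-161))*(-1/453) + 63*(-1/469) = -19159*(-1/453) - 9/67 = 19159/453 - 9/67 = 1279576/30351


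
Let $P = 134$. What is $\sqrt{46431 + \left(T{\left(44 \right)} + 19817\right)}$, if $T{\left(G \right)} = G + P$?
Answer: $\sqrt{66426} \approx 257.73$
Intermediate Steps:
$T{\left(G \right)} = 134 + G$ ($T{\left(G \right)} = G + 134 = 134 + G$)
$\sqrt{46431 + \left(T{\left(44 \right)} + 19817\right)} = \sqrt{46431 + \left(\left(134 + 44\right) + 19817\right)} = \sqrt{46431 + \left(178 + 19817\right)} = \sqrt{46431 + 19995} = \sqrt{66426}$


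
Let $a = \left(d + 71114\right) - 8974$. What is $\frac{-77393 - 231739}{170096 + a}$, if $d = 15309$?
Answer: $- \frac{34348}{27505} \approx -1.2488$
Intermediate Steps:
$a = 77449$ ($a = \left(15309 + 71114\right) - 8974 = 86423 - 8974 = 77449$)
$\frac{-77393 - 231739}{170096 + a} = \frac{-77393 - 231739}{170096 + 77449} = - \frac{309132}{247545} = \left(-309132\right) \frac{1}{247545} = - \frac{34348}{27505}$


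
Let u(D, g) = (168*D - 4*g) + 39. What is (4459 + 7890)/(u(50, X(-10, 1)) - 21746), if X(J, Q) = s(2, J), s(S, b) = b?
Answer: -12349/13267 ≈ -0.93081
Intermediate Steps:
X(J, Q) = J
u(D, g) = 39 - 4*g + 168*D (u(D, g) = (-4*g + 168*D) + 39 = 39 - 4*g + 168*D)
(4459 + 7890)/(u(50, X(-10, 1)) - 21746) = (4459 + 7890)/((39 - 4*(-10) + 168*50) - 21746) = 12349/((39 + 40 + 8400) - 21746) = 12349/(8479 - 21746) = 12349/(-13267) = 12349*(-1/13267) = -12349/13267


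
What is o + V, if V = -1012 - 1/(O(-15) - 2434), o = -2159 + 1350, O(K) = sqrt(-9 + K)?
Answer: -5394146773/2962190 + I*sqrt(6)/2962190 ≈ -1821.0 + 8.2692e-7*I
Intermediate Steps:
o = -809
V = -1012 - 1/(-2434 + 2*I*sqrt(6)) (V = -1012 - 1/(sqrt(-9 - 15) - 2434) = -1012 - 1/(sqrt(-24) - 2434) = -1012 - 1/(2*I*sqrt(6) - 2434) = -1012 - 1/(-2434 + 2*I*sqrt(6)) ≈ -1012.0 + 8.2692e-7*I)
o + V = -809 + (-2997735063/2962190 + I*sqrt(6)/2962190) = -5394146773/2962190 + I*sqrt(6)/2962190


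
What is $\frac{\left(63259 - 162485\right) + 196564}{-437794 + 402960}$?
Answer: $- \frac{48669}{17417} \approx -2.7943$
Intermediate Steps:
$\frac{\left(63259 - 162485\right) + 196564}{-437794 + 402960} = \frac{-99226 + 196564}{-34834} = 97338 \left(- \frac{1}{34834}\right) = - \frac{48669}{17417}$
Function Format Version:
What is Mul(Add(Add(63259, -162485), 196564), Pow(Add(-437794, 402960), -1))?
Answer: Rational(-48669, 17417) ≈ -2.7943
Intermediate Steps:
Mul(Add(Add(63259, -162485), 196564), Pow(Add(-437794, 402960), -1)) = Mul(Add(-99226, 196564), Pow(-34834, -1)) = Mul(97338, Rational(-1, 34834)) = Rational(-48669, 17417)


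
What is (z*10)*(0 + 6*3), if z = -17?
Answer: -3060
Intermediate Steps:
(z*10)*(0 + 6*3) = (-17*10)*(0 + 6*3) = -170*(0 + 18) = -170*18 = -3060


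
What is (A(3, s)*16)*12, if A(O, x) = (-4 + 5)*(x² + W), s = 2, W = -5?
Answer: -192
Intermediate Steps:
A(O, x) = -5 + x² (A(O, x) = (-4 + 5)*(x² - 5) = 1*(-5 + x²) = -5 + x²)
(A(3, s)*16)*12 = ((-5 + 2²)*16)*12 = ((-5 + 4)*16)*12 = -1*16*12 = -16*12 = -192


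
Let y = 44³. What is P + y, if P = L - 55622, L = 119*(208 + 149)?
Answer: 72045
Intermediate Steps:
L = 42483 (L = 119*357 = 42483)
y = 85184
P = -13139 (P = 42483 - 55622 = -13139)
P + y = -13139 + 85184 = 72045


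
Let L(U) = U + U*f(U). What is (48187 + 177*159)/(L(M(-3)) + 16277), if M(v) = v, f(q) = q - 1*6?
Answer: 76330/16301 ≈ 4.6825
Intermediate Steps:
f(q) = -6 + q (f(q) = q - 6 = -6 + q)
L(U) = U + U*(-6 + U)
(48187 + 177*159)/(L(M(-3)) + 16277) = (48187 + 177*159)/(-3*(-5 - 3) + 16277) = (48187 + 28143)/(-3*(-8) + 16277) = 76330/(24 + 16277) = 76330/16301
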